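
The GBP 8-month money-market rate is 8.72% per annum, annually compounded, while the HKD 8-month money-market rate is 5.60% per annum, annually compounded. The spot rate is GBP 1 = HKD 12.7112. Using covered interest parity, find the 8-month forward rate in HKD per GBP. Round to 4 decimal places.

T = 8/12 years.
HKD growth factor: (1 + 0.0560)^(8/12) = 1.03699329.
GBP growth factor: (1 + 0.0872)^(8/12) = 1.05731963.
So F = 12.7112 × 1.03699329 / 1.05731963 = 12.466835 (HKD/GBP).

12.4668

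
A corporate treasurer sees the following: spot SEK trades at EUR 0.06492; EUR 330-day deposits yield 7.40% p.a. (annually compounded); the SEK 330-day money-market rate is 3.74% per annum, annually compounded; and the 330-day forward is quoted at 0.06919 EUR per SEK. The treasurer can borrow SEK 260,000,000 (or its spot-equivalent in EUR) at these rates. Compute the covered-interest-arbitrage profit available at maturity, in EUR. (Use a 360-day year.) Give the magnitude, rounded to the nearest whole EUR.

T = 330/360 years.
Invest the SEK and cover forward: 260,000,000 × 1.0342306163 × 0.06919 = EUR 18,605,188.25.
Convert at spot and invest in EUR: 260,000,000 × 0.06492 × 1.0676295635 = EUR 18,020,732.93.
The quoted forward overvalues SEK, so borrow EUR, buy SEK at spot, deposit the SEK at 3.74%, and sell the proceeds forward at 0.06919.
The gap between the two covered legs is EUR 584,455.

EUR 584,455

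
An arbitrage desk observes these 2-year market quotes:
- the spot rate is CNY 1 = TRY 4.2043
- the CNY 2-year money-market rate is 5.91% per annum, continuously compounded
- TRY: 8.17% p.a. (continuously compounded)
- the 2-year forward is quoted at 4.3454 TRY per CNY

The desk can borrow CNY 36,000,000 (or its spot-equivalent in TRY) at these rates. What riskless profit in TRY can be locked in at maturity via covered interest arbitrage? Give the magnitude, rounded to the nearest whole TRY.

T = 2 years.
Keep in CNY, deliver into the forward: 36,000,000·1.1254691827·4.3454 = TRY 176,062,096.31.
Swap to TRY now, deposit: 36,000,000·4.2043·1.17750759854 = TRY 178,221,427.08.
The quoted forward undervalues CNY, so borrow CNY, convert to TRY at spot, deposit the TRY at 8.17%, and buy CNY forward at 4.3454 to cover the loan.
Profit = 178,221,427.08 − 176,062,096.31 = TRY 2,159,331.

TRY 2,159,331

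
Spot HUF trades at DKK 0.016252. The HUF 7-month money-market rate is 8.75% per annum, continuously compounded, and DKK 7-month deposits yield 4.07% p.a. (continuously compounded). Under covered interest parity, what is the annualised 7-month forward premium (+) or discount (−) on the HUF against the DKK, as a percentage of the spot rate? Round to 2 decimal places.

-4.62%

T = 7/12 years.
F = S · g_DKK/g_HUF = 0.016252 × 1.0240257/1.0523667 = 0.015814322.
Annualised premium = (F − S)/S × (1/T) = (0.015814322 − 0.016252)/0.016252 ÷ (7/12) = -4.62%.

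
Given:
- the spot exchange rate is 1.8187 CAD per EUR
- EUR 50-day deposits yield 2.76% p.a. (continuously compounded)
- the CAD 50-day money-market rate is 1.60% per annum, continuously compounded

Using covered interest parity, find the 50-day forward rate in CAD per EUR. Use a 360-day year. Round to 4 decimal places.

T = 50/360 years.
CAD growth factor: e^(0.0160×50/360) = 1.0022247.
Growth of 1 EUR over T: e^(0.0276×50/360) = 1.0038407.
So F = 1.8187 × 1.0022247 / 1.0038407 = 1.815772 (CAD/EUR).

1.8158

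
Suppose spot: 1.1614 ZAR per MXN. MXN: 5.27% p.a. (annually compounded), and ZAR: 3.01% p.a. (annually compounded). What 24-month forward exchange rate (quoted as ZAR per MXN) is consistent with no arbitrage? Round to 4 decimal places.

1.1121

T = 2 years.
ZAR accumulates by (1 + 0.0301)^2 = 1.061106.
Growth of 1 MXN over T: (1 + 0.0527)^2 = 1.1081773.
CIP: F = S · (grow ZAR)/(grow MXN) = 1.1614 × 1.061106/1.1081773 = 1.112068 ZAR per MXN.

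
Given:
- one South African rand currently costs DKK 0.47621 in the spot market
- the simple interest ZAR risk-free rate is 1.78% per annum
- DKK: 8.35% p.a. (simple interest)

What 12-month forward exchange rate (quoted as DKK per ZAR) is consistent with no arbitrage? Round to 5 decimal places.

T = 1 year.
Growth of 1 DKK over T: 1 + 0.0835×1 = 1.083500.
ZAR growth factor: 1 + 0.0178×1 = 1.017800.
CIP: F = S · (grow DKK)/(grow ZAR) = 0.47621 × 1.083500/1.017800 = 0.5069498 DKK per ZAR.

0.50695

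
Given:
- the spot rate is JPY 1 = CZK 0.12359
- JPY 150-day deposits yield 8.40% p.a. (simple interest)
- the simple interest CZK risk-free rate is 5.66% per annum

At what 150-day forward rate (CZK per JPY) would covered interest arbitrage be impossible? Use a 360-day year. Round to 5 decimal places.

0.12223

T = 150/360 years.
Growth of 1 CZK over T: 1 + 0.0566×150/360 = 1.0235833.
JPY growth factor: 1 + 0.0840×150/360 = 1.035000.
CIP: F = S · (grow CZK)/(grow JPY) = 0.12359 × 1.0235833/1.035000 = 0.1222267 CZK per JPY.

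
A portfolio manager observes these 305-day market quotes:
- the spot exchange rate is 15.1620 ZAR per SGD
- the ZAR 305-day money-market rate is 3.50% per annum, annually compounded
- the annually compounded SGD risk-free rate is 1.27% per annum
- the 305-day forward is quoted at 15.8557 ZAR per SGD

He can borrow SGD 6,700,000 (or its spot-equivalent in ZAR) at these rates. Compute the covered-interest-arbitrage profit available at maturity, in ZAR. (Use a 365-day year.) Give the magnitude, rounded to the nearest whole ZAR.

T = 305/365 years.
Keep in SGD, deliver into the forward: 6,700,000·1.01060130547·15.8557 = ZAR 107,359,400.50.
Swap to ZAR now, deposit: 6,700,000·15.1620·1.0291635631 = ZAR 104,547,992.22.
The quoted forward overvalues SGD, so borrow ZAR, buy SGD at spot, deposit the SGD at 1.27%, and sell the proceeds forward at 15.8557.
Profit = 107,359,400.50 − 104,547,992.22 = ZAR 2,811,408.

ZAR 2,811,408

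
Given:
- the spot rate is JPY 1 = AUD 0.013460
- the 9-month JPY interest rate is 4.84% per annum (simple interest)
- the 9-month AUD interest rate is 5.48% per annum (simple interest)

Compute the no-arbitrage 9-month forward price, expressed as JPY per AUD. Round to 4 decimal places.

73.9517

T = 9/12 years.
AUD growth factor: 1 + 0.0548×9/12 = 1.041100.
Growth of 1 JPY over T: 1 + 0.0484×9/12 = 1.036300.
CIP: F = S · (grow AUD)/(grow JPY) = 0.01346 × 1.041100/1.036300 = 0.013522345 AUD per JPY.
Invert for JPY per AUD: 1 / 0.013522345 = 73.9517.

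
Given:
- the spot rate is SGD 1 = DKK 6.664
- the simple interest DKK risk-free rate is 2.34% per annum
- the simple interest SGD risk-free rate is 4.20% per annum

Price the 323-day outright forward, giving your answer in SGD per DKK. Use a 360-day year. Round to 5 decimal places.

0.15251

T = 323/360 years.
DKK growth factor: 1 + 0.0234×323/360 = 1.020995.
SGD accumulates by 1 + 0.0420×323/360 = 1.0376833.
So F = 6.664 × 1.020995 / 1.0376833 = 6.556828 (DKK/SGD).
Quoted the other way: 1/6.556828 = 0.15251 SGD per DKK.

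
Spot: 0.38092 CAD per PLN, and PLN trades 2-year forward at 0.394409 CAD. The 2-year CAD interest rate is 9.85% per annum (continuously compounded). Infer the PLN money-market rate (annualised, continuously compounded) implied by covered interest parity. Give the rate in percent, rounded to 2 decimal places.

T = 2 years.
By CIP, F/S equals the CAD-to-PLN growth ratio: 0.394409/0.38092 = 1.0354116.
The CAD side grows by e^(0.0985×2) = 1.217744.
Hence g_PLN = 1.1760965.
r = ln(1.1760965)/2 = 0.081100 → 8.11%.

8.11%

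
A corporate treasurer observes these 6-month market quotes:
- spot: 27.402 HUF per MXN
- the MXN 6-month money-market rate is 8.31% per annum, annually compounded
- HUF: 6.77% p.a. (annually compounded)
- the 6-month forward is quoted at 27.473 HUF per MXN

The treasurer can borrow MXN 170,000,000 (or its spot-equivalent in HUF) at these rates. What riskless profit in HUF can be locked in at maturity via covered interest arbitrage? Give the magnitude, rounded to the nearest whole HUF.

T = 6/12 years.
Invest the MXN and cover forward: 170,000,000 × 1.040720903989 × 27.473 = HUF 4,860,593,317.20.
Convert at spot and invest in HUF: 170,000,000 × 27.402 × 1.033295698239 = HUF 4,813,442,682.93.
The quoted forward overvalues MXN, so borrow HUF, buy MXN at spot, deposit the MXN at 8.31%, and sell the proceeds forward at 27.473.
Arbitrage profit = |4,860,593,317.20 − 4,813,442,682.93| = HUF 47,150,634.

HUF 47,150,634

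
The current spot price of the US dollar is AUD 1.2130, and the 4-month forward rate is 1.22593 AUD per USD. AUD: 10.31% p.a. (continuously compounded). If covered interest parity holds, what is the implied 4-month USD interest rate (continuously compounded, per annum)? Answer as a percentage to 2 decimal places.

T = 4/12 years.
CIP gives F = S · g_AUD/g_USD, so g_AUD/g_USD = 1.22593/1.213 = 1.0106595.
The AUD side grows by e^(0.1031×4/12) = 1.034964.
So the USD growth factor = 1.0240482.
Take logs: ln 1.0240482 / (4/12) = 0.071291, so 7.13%.

7.13%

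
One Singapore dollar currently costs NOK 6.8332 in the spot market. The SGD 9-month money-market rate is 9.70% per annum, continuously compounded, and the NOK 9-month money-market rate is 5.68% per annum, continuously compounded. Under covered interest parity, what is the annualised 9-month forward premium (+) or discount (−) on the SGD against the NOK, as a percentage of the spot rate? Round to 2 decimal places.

T = 9/12 years.
CIP forward (NOK per SGD) = 6.8332 × 1.0435204/1.0754616 = 6.6302540.
(F − S)/S ÷ T = (6.6302540 − 6.8332)/6.8332/(9/12) = -0.039600 → -3.96%.

-3.96%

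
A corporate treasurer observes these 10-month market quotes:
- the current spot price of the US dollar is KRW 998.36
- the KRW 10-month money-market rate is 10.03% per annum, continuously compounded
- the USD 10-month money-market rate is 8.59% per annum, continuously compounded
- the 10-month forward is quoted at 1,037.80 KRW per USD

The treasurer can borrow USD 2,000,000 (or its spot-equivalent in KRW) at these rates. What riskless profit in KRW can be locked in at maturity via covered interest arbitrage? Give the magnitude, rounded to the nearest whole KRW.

KRW 58,839,746

T = 10/12 years.
Keep in USD, deliver into the forward: 2,000,000·1.074207664277·1037.80 = KRW 2,229,625,427.97.
Swap to KRW now, deposit: 2,000,000·998.36·1.087175809502 = KRW 2,170,785,682.35.
The quoted forward overvalues USD, so borrow KRW, buy USD at spot, deposit the USD at 8.59%, and sell the proceeds forward at 1,037.80.
Profit = 2,229,625,427.97 − 2,170,785,682.35 = KRW 58,839,746.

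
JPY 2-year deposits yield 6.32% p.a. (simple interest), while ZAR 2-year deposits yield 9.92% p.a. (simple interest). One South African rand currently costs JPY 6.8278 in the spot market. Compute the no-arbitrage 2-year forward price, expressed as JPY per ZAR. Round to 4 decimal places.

6.4176

T = 2 years.
JPY growth factor: 1 + 0.0632×2 = 1.126400.
Growth of 1 ZAR over T: 1 + 0.0992×2 = 1.198400.
Forward (JPY per ZAR) = 6.8278 × 1.126400 / 1.198400 = 6.417585.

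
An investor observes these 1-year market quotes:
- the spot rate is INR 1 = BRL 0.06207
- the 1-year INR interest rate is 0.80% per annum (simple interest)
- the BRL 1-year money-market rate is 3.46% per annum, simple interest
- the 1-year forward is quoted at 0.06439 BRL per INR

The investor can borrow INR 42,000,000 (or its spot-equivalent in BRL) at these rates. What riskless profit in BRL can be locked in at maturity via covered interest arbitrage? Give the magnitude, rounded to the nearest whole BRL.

BRL 28,875

T = 1 year.
Route A — deposit INR, sell forward: 42,000,000 × 1.008000 × 0.06439 = BRL 2,726,015.04.
Route B — convert at spot, deposit BRL: 42,000,000 × 0.06207 × 1.034600 = BRL 2,697,140.12.
The quoted forward overvalues INR, so borrow BRL, buy INR at spot, deposit the INR at 0.80%, and sell the proceeds forward at 0.06439.
Arbitrage profit = |2,726,015.04 − 2,697,140.12| = BRL 28,875.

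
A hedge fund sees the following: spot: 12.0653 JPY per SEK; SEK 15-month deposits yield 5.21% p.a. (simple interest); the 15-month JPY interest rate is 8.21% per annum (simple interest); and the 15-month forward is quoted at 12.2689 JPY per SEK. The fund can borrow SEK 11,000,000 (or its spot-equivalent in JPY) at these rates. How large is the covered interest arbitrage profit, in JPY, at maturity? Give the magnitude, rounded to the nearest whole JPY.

T = 15/12 years.
Route A — deposit SEK, sell forward: 11,000,000 × 1.065125 × 12.2689 = JPY 143,747,033.24.
Route B — convert at spot, deposit JPY: 11,000,000 × 12.0653 × 1.102625 = JPY 146,338,515.54.
The quoted forward undervalues SEK, so borrow SEK, convert to JPY at spot, deposit the JPY at 8.21%, and buy SEK forward at 12.2689 to cover the loan.
The gap between the two covered legs is JPY 2,591,482.

JPY 2,591,482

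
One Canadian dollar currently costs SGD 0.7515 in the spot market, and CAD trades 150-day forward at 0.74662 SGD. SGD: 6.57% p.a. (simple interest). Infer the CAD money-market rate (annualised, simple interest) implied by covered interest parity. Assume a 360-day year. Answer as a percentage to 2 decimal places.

T = 150/360 years.
CIP gives F = S · g_SGD/g_CAD, so g_SGD/g_CAD = 0.74662/0.7515 = 0.9935063.
The SGD side grows by 1 + 0.0657×150/360 = 1.027375.
So the CAD growth factor = 1.0340901.
r = (1.0340901 − 1)/(150/360) = 0.081816 → 8.18%.

8.18%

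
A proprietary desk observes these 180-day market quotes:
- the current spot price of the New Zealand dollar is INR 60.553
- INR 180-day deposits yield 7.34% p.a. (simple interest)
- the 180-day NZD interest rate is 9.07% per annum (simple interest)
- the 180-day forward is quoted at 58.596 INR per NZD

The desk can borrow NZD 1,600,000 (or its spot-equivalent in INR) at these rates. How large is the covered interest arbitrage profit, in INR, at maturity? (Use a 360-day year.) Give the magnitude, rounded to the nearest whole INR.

T = 180/360 years.
Keep in NZD, deliver into the forward: 1,600,000·1.045350·58.596 = INR 98,005,325.76.
Swap to INR now, deposit: 1,600,000·60.553·1.036700 = INR 100,440,472.16.
The quoted forward undervalues NZD, so borrow NZD, convert to INR at spot, deposit the INR at 7.34%, and buy NZD forward at 58.596 to cover the loan.
Profit = 100,440,472.16 − 98,005,325.76 = INR 2,435,146.

INR 2,435,146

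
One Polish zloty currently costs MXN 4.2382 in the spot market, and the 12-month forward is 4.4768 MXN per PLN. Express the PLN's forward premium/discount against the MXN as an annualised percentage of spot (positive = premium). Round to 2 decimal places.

+5.63%

T = 1 year.
PLN trades forward at +5.62975% vs spot over the period.
×(1/T) gives 5.63% p.a.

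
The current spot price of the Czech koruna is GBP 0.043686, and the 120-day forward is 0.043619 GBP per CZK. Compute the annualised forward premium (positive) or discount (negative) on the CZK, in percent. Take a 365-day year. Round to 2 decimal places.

T = 120/365 years.
Period premium: (0.043619 − 0.043686)/0.043686 = -0.0015337.
Per annum: -0.0015337 / (120/365) = -0.004665 = -0.47%.

-0.47%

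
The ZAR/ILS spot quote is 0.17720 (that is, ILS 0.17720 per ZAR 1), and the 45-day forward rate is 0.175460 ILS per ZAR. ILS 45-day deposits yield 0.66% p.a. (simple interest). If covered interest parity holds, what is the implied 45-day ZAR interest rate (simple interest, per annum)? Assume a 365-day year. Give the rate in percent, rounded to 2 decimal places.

T = 45/365 years.
F/S = 0.17546/0.1772 = 0.9901806 = (growth of ILS) / (growth of ZAR).
ILS growth factor: 1 + 0.0066×45/365 = 1.0008137.
So the ZAR growth factor = 1.0107385.
(1.0107385 − 1)/T = 0.087101, i.e. 8.71%.

8.71%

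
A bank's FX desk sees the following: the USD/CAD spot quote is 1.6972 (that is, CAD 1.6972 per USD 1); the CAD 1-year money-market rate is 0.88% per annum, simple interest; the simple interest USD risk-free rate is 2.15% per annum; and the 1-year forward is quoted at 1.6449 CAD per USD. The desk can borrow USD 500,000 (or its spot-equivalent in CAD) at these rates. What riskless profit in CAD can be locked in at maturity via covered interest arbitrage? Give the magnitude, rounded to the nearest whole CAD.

CAD 15,935

T = 1 year.
Keep in USD, deliver into the forward: 500,000·1.021500·1.6449 = CAD 840,132.68.
Swap to CAD now, deposit: 500,000·1.6972·1.008800 = CAD 856,067.68.
The quoted forward undervalues USD, so borrow USD, convert to CAD at spot, deposit the CAD at 0.88%, and buy USD forward at 1.6449 to cover the loan.
The gap between the two covered legs is CAD 15,935.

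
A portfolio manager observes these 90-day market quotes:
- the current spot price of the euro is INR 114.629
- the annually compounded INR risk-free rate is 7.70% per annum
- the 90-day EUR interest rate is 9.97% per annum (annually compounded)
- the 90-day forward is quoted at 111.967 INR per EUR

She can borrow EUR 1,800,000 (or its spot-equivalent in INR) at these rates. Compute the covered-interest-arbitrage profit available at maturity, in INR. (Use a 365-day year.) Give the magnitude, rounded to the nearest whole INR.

T = 90/365 years.
Keep in EUR, deliver into the forward: 1,800,000·1.02371061407·111.967 = INR 206,319,251.39.
Swap to INR now, deposit: 1,800,000·114.629·1.01845911194 = INR 210,140,909.18.
The quoted forward undervalues EUR, so borrow EUR, convert to INR at spot, deposit the INR at 7.70%, and buy EUR forward at 111.967 to cover the loan.
Arbitrage profit = |206,319,251.39 − 210,140,909.18| = INR 3,821,658.

INR 3,821,658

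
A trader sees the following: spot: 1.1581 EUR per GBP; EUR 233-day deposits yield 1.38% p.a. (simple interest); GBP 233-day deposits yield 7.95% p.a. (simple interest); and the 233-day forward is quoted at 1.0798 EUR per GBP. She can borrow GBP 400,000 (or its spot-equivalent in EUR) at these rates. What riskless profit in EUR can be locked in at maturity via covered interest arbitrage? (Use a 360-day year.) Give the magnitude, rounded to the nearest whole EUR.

T = 233/360 years.
Keep in GBP, deliver into the forward: 400,000·1.05145417·1.0798 = EUR 454,144.09.
Swap to EUR now, deposit: 400,000·1.1581·1.00893167 = EUR 467,377.51.
The quoted forward undervalues GBP, so borrow GBP, convert to EUR at spot, deposit the EUR at 1.38%, and buy GBP forward at 1.0798 to cover the loan.
Profit = 467,377.51 − 454,144.09 = EUR 13,233.

EUR 13,233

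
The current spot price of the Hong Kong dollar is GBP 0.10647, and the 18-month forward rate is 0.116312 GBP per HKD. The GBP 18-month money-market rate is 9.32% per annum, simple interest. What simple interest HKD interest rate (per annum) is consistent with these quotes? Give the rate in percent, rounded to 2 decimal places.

2.89%

T = 18/12 years.
CIP gives F = S · g_GBP/g_HKD, so g_GBP/g_HKD = 0.116312/0.10647 = 1.0924392.
The GBP side grows by 1 + 0.0932×18/12 = 1.139800.
So the HKD growth factor = 1.0433533.
(1.0433533 − 1)/T = 0.028902, i.e. 2.89%.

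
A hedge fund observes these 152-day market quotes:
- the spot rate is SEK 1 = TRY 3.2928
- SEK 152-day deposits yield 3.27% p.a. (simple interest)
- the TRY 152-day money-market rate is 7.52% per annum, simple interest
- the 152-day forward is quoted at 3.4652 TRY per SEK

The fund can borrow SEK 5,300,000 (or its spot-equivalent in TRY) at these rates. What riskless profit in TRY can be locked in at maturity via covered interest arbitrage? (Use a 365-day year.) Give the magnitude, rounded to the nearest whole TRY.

TRY 617,289

T = 152/365 years.
Keep in SEK, deliver into the forward: 5,300,000·1.0136175342·3.4652 = TRY 18,615,653.64.
Swap to TRY now, deposit: 5,300,000·3.2928·1.0313161644 = TRY 17,998,364.69.
The quoted forward overvalues SEK, so borrow TRY, buy SEK at spot, deposit the SEK at 3.27%, and sell the proceeds forward at 3.4652.
The gap between the two covered legs is TRY 617,289.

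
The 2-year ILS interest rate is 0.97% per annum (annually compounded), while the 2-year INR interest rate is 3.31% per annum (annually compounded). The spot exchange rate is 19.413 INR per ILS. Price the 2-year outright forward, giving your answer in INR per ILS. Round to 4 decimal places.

T = 2 years.
INR growth factor: (1 + 0.0331)^2 = 1.06729561.
ILS growth factor: (1 + 0.0097)^2 = 1.01949409.
So F = 19.413 × 1.06729561 / 1.01949409 = 20.323227 (INR/ILS).

20.3232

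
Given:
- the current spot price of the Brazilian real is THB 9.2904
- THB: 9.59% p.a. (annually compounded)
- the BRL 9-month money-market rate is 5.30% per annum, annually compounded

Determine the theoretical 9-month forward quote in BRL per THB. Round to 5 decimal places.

0.10446

T = 9/12 years.
Growth of 1 THB over T: (1 + 0.0959)^(9/12) = 1.0710955.
BRL growth factor: (1 + 0.0530)^(9/12) = 1.0394923.
CIP: F = S · (grow THB)/(grow BRL) = 9.2904 × 1.0710955/1.0394923 = 9.572852 THB per BRL.
Invert for BRL per THB: 1 / 9.572852 = 0.10446.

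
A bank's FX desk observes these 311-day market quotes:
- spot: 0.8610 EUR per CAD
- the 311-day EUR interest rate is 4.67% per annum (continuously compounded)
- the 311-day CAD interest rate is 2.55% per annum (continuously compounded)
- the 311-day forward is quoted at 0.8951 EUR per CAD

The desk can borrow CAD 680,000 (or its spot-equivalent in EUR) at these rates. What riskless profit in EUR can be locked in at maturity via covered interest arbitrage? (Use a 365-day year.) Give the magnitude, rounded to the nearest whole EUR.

T = 311/365 years.
Invest the CAD and cover forward: 680,000 × 1.02196516 × 0.8951 = EUR 622,037.49.
Convert at spot and invest in EUR: 680,000 × 0.8610 × 1.04059322 = EUR 609,246.52.
The quoted forward overvalues CAD, so borrow EUR, buy CAD at spot, deposit the CAD at 2.55%, and sell the proceeds forward at 0.8951.
Profit = 622,037.49 − 609,246.52 = EUR 12,791.

EUR 12,791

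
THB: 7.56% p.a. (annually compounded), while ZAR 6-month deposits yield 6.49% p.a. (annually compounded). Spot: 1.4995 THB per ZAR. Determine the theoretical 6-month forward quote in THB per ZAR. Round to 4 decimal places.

1.5070

T = 6/12 years.
THB accumulates by (1 + 0.0756)^(6/12) = 1.0371114.
ZAR growth factor: (1 + 0.0649)^(6/12) = 1.0319399.
Forward (THB per ZAR) = 1.4995 × 1.0371114 / 1.0319399 = 1.507015.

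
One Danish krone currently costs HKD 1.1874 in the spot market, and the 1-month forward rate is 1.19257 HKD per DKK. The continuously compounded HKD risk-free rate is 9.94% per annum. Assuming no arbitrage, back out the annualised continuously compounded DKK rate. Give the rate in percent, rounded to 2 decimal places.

T = 1/12 years.
CIP gives F = S · g_HKD/g_DKK, so g_HKD/g_DKK = 1.19257/1.1874 = 1.0043541.
The HKD side grows by e^(0.0994×1/12) = 1.0083177.
So the DKK growth factor = 1.0039464.
r = ln(1.0039464)/(1/12) = 0.047264 → 4.73%.

4.73%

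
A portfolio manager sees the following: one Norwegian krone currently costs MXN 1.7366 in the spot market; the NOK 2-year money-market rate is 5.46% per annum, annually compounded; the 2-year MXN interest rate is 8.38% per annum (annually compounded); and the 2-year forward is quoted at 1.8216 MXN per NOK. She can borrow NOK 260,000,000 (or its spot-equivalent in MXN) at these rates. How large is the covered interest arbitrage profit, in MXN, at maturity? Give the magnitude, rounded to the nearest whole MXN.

MXN 3,614,033

T = 2 years.
Invest the NOK and cover forward: 260,000,000 × 1.11218116 × 1.8216 = MXN 526,746,792.27.
Convert at spot and invest in MXN: 260,000,000 × 1.7366 × 1.17462244 = MXN 530,360,825.62.
The quoted forward undervalues NOK, so borrow NOK, convert to MXN at spot, deposit the MXN at 8.38%, and buy NOK forward at 1.8216 to cover the loan.
The gap between the two covered legs is MXN 3,614,033.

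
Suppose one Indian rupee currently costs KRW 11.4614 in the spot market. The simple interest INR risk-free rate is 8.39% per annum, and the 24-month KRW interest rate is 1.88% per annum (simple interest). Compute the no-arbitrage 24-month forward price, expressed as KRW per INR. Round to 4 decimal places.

T = 2 years.
KRW growth factor: 1 + 0.0188×2 = 1.037600.
INR accumulates by 1 + 0.0839×2 = 1.167800.
CIP: F = S · (grow KRW)/(grow INR) = 11.4614 × 1.037600/1.167800 = 10.183549 KRW per INR.

10.1835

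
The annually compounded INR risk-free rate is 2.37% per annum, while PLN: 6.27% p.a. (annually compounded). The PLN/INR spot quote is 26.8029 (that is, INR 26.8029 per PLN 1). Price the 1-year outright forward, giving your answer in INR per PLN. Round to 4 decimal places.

T = 1 year.
Growth of 1 INR over T: (1 + 0.0237)^1 = 1.023700.
Growth of 1 PLN over T: (1 + 0.0627)^1 = 1.062700.
CIP: F = S · (grow INR)/(grow PLN) = 26.8029 × 1.023700/1.062700 = 25.819261 INR per PLN.

25.8193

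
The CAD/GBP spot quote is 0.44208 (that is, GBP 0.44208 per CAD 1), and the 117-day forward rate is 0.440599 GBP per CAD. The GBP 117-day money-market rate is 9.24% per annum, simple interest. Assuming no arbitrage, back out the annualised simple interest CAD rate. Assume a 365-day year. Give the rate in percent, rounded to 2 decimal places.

10.32%

T = 117/365 years.
CIP gives F = S · g_GBP/g_CAD, so g_GBP/g_CAD = 0.440599/0.44208 = 0.9966499.
GBP growth factor: 1 + 0.0924×117/365 = 1.0296186.
Hence g_CAD = 1.0330795.
r = (1.0330795 − 1)/(117/365) = 0.103197 → 10.32%.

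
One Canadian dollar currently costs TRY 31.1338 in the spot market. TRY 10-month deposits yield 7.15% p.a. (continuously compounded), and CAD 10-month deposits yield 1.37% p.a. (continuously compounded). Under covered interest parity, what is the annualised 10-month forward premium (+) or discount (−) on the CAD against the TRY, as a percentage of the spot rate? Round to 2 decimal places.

T = 10/12 years.
CIP forward (TRY per CAD) = 31.1338 × 1.0613942/1.0114821 = 32.6701132.
Annualised premium = (F − S)/S × (1/T) = (32.6701132 − 31.1338)/31.1338 ÷ (10/12) = 5.92%.

+5.92%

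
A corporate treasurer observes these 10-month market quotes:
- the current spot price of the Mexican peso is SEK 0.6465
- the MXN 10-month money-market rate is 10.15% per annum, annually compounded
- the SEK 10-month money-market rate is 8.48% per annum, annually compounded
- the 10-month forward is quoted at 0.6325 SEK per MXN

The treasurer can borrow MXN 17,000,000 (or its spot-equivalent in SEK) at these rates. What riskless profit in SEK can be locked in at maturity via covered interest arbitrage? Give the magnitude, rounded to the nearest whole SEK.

T = 10/12 years.
Route A — deposit MXN, sell forward: 17,000,000 × 1.0838946797 × 0.6325 = SEK 11,654,577.54.
Route B — convert at spot, deposit SEK: 17,000,000 × 0.6465 × 1.0701830392 = SEK 11,761,846.69.
The quoted forward undervalues MXN, so borrow MXN, convert to SEK at spot, deposit the SEK at 8.48%, and buy MXN forward at 0.6325 to cover the loan.
Profit = 11,761,846.69 − 11,654,577.54 = SEK 107,269.

SEK 107,269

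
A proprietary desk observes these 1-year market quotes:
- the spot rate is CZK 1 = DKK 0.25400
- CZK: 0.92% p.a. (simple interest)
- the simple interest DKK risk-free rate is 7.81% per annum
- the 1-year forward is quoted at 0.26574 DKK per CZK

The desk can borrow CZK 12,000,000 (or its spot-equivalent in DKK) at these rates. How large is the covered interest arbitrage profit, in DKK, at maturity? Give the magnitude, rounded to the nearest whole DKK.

T = 1 year.
Route A — deposit CZK, sell forward: 12,000,000 × 1.009200 × 0.26574 = DKK 3,218,217.70.
Route B — convert at spot, deposit DKK: 12,000,000 × 0.25400 × 1.078100 = DKK 3,286,048.80.
The quoted forward undervalues CZK, so borrow CZK, convert to DKK at spot, deposit the DKK at 7.81%, and buy CZK forward at 0.26574 to cover the loan.
The gap between the two covered legs is DKK 67,831.

DKK 67,831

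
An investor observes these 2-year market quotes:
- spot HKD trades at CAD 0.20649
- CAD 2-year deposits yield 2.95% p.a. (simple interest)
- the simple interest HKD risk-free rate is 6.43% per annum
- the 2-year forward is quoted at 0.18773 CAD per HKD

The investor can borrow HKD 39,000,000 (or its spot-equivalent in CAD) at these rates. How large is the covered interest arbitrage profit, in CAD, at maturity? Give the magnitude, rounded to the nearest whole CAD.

T = 2 years.
Keep in HKD, deliver into the forward: 39,000,000·1.128600·0.18773 = CAD 8,263,011.04.
Swap to CAD now, deposit: 39,000,000·0.20649·1.059000 = CAD 8,528,243.49.
The quoted forward undervalues HKD, so borrow HKD, convert to CAD at spot, deposit the CAD at 2.95%, and buy HKD forward at 0.18773 to cover the loan.
Profit = 8,528,243.49 − 8,263,011.04 = CAD 265,232.

CAD 265,232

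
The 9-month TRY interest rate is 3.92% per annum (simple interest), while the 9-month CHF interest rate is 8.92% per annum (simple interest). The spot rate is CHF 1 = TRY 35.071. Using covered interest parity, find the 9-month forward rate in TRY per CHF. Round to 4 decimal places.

33.8383

T = 9/12 years.
TRY growth factor: 1 + 0.0392×9/12 = 1.029400.
CHF growth factor: 1 + 0.0892×9/12 = 1.066900.
CIP: F = S · (grow TRY)/(grow CHF) = 35.071 × 1.029400/1.066900 = 33.838305 TRY per CHF.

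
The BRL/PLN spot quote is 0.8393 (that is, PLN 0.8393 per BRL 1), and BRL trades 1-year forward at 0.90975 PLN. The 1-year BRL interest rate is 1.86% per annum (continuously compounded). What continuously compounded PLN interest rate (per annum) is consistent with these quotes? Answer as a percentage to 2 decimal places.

9.92%

T = 1 year.
By CIP, F/S equals the PLN-to-BRL growth ratio: 0.90975/0.8393 = 1.0839390.
BRL growth factor: e^(0.0186×1) = 1.0187741.
So the PLN growth factor = 1.104289.
Take logs: ln 1.104289 / 1 = 0.099202, so 9.92%.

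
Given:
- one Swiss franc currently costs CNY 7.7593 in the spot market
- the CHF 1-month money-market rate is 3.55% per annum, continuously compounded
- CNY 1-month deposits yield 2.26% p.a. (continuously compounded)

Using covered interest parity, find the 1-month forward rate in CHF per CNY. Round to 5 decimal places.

0.12902

T = 1/12 years.
CNY accumulates by e^(0.0226×1/12) = 1.0018851.
Growth of 1 CHF over T: e^(0.0355×1/12) = 1.0029627.
CIP: F = S · (grow CNY)/(grow CHF) = 7.7593 × 1.0018851/1.0029627 = 7.750963 CNY per CHF.
Invert for CHF per CNY: 1 / 7.750963 = 0.12902.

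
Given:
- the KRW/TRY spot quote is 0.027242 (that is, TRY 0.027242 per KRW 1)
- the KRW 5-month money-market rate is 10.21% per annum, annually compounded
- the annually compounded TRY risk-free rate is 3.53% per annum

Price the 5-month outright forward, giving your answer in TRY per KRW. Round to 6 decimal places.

0.026541

T = 5/12 years.
Growth of 1 TRY over T: (1 + 0.0353)^(5/12) = 1.0145597.
KRW growth factor: (1 + 0.1021)^(5/12) = 1.0413389.
So F = 0.027242 × 1.0145597 / 1.0413389 = 0.02654144 (TRY/KRW).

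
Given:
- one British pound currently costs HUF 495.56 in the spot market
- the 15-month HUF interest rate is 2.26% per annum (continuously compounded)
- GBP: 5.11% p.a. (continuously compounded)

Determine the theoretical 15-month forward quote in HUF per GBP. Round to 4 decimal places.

478.2164

T = 15/12 years.
HUF growth factor: e^(0.0226×15/12) = 1.028652815.
Growth of 1 GBP over T: e^(0.0511×15/12) = 1.065959146.
Forward (HUF per GBP) = 495.56 × 1.028652815 / 1.065959146 = 478.216441.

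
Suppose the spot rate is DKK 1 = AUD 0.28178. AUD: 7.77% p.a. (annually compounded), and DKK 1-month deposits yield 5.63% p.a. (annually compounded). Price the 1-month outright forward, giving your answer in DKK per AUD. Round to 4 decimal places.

3.5429

T = 1/12 years.
Growth of 1 AUD over T: (1 + 0.0777)^(1/12) = 1.0062552.
Growth of 1 DKK over T: (1 + 0.0563)^(1/12) = 1.0045748.
So F = 0.28178 × 1.0062552 / 1.0045748 = 0.2822513 (AUD/DKK).
Invert for DKK per AUD: 1 / 0.2822513 = 3.5429.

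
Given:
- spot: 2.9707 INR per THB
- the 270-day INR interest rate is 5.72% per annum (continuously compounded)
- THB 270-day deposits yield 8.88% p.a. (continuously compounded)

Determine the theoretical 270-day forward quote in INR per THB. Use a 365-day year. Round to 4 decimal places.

2.9021

T = 270/365 years.
INR growth factor: e^(0.0572×270/365) = 1.0432203.
THB accumulates by e^(0.0888×270/365) = 1.0678931.
Forward (INR per THB) = 2.9707 × 1.0432203 / 1.0678931 = 2.902064.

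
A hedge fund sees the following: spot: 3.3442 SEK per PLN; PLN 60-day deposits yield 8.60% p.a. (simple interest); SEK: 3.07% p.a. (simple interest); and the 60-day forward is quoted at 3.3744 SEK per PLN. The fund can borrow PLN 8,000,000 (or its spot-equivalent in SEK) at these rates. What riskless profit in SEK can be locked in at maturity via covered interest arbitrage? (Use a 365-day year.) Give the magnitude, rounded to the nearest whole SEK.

T = 60/365 years.
Invest the PLN and cover forward: 8,000,000 × 1.0141369863 × 3.3744 = SEK 27,376,830.77.
Convert at spot and invest in SEK: 8,000,000 × 3.3442 × 1.0050465753 = SEK 26,888,614.06.
The quoted forward overvalues PLN, so borrow SEK, buy PLN at spot, deposit the PLN at 8.60%, and sell the proceeds forward at 3.3744.
Profit = 27,376,830.77 − 26,888,614.06 = SEK 488,217.

SEK 488,217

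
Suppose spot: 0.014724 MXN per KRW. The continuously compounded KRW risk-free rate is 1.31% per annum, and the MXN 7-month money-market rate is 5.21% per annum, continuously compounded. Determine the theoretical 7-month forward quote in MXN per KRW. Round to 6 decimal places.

T = 7/12 years.
Growth of 1 MXN over T: e^(0.0521×7/12) = 1.0308582.
Growth of 1 KRW over T: e^(0.0131×7/12) = 1.0076709.
CIP: F = S · (grow MXN)/(grow KRW) = 0.014724 × 1.0308582/1.0076709 = 0.01506281 MXN per KRW.

0.015063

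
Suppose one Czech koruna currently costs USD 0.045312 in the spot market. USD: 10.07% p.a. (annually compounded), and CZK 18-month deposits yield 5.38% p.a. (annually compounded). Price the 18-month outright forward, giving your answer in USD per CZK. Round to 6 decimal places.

0.048370

T = 18/12 years.
Growth of 1 USD over T: (1 + 0.1007)^(18/12) = 1.1547912.
CZK growth factor: (1 + 0.0538)^(18/12) = 1.0817759.
Forward (USD per CZK) = 0.045312 × 1.1547912 / 1.0817759 = 0.04837037.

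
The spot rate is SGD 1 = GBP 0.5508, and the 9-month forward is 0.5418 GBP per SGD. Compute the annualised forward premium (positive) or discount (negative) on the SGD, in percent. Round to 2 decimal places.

T = 9/12 years.
Period premium: (0.5418 − 0.5508)/0.5508 = -0.0163399.
×(1/T) gives -2.18% p.a.

-2.18%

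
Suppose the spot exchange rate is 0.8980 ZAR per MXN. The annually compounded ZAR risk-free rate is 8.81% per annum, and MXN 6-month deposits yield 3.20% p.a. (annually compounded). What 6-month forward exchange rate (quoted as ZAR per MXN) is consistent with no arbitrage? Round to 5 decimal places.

0.92208

T = 6/12 years.
Growth of 1 ZAR over T: (1 + 0.0881)^(6/12) = 1.0431203.
MXN growth factor: (1 + 0.0320)^(6/12) = 1.015874.
So F = 0.898 × 1.0431203 / 1.015874 = 0.9220849 (ZAR/MXN).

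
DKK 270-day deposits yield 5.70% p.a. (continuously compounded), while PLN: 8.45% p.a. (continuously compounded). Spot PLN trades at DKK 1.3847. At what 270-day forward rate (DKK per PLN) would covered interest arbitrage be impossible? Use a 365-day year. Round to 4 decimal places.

1.3568

T = 270/365 years.
DKK accumulates by e^(0.0570×270/365) = 1.0430659.
PLN growth factor: e^(0.0845×270/365) = 1.0645018.
CIP: F = S · (grow DKK)/(grow PLN) = 1.3847 × 1.0430659/1.0645018 = 1.356816 DKK per PLN.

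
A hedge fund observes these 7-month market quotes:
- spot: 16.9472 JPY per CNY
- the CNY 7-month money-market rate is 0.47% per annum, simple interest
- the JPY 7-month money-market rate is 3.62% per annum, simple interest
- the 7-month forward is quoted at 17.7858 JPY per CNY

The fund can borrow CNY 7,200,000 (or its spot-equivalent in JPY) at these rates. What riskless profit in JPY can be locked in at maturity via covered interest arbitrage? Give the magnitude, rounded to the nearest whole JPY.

T = 7/12 years.
Keep in CNY, deliver into the forward: 7,200,000·1.00274166667·17.7858 = JPY 128,408,851.69.
Swap to JPY now, deposit: 7,200,000·16.9472·1.02111666667 = JPY 124,596,492.29.
The quoted forward overvalues CNY, so borrow JPY, buy CNY at spot, deposit the CNY at 0.47%, and sell the proceeds forward at 17.7858.
The gap between the two covered legs is JPY 3,812,359.

JPY 3,812,359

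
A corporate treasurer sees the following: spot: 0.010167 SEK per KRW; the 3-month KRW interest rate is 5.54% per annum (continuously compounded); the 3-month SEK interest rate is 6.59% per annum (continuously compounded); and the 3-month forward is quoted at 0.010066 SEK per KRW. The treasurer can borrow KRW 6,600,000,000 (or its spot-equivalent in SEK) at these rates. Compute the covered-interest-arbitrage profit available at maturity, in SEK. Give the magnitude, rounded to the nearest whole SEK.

SEK 854,731

T = 3/12 years.
Invest the KRW and cover forward: 6,600,000,000 × 1.0139463556 × 0.010066 = SEK 67,362,134.50.
Convert at spot and invest in SEK: 6,600,000,000 × 0.010167 × 1.0166114612 = SEK 68,216,865.59.
The quoted forward undervalues KRW, so borrow KRW, convert to SEK at spot, deposit the SEK at 6.59%, and buy KRW forward at 0.010066 to cover the loan.
Profit = 68,216,865.59 − 67,362,134.50 = SEK 854,731.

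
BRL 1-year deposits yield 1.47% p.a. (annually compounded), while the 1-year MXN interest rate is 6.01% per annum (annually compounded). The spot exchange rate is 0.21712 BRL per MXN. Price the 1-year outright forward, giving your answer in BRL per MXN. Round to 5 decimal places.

T = 1 year.
BRL growth factor: (1 + 0.0147)^1 = 1.014700.
MXN accumulates by (1 + 0.0601)^1 = 1.060100.
Forward (BRL per MXN) = 0.21712 × 1.014700 / 1.060100 = 0.2078216.

0.20782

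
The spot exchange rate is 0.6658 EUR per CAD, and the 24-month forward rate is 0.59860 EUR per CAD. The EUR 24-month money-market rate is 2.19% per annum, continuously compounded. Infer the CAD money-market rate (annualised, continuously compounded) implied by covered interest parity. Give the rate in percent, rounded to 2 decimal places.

7.51%

T = 2 years.
F/S = 0.5986/0.6658 = 0.8990688 = (growth of EUR) / (growth of CAD).
The EUR side grows by e^(0.0219×2) = 1.0447734.
Hence g_CAD = 1.1620617.
r = ln(1.1620617)/2 = 0.075098 → 7.51%.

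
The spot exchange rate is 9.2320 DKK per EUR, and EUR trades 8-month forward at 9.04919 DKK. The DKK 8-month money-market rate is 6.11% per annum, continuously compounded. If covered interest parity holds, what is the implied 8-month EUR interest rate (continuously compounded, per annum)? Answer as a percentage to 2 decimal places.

9.11%

T = 8/12 years.
CIP gives F = S · g_DKK/g_EUR, so g_DKK/g_EUR = 9.04919/9.232 = 0.9801982.
The DKK side grows by e^(0.0611×8/12) = 1.0415743.
So the EUR growth factor = 1.062616.
r = ln(1.062616)/(8/12) = 0.091101 → 9.11%.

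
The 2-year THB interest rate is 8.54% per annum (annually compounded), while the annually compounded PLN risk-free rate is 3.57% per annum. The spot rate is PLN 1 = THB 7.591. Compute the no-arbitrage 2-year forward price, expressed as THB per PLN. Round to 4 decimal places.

8.3370

T = 2 years.
Growth of 1 THB over T: (1 + 0.0854)^2 = 1.1780932.
Growth of 1 PLN over T: (1 + 0.0357)^2 = 1.0726745.
Forward (THB per PLN) = 7.591 × 1.1780932 / 1.0726745 = 8.337017.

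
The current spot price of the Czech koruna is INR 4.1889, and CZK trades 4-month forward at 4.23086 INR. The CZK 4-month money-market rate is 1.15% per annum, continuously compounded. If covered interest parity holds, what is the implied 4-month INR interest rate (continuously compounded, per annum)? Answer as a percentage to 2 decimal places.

T = 4/12 years.
CIP gives F = S · g_INR/g_CZK, so g_INR/g_CZK = 4.23086/4.1889 = 1.0100169.
The CZK side grows by e^(0.0115×4/12) = 1.0038407.
That pins the INR growth at 1.0138961.
Take logs: ln 1.0138961 / (4/12) = 0.041401, so 4.14%.

4.14%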